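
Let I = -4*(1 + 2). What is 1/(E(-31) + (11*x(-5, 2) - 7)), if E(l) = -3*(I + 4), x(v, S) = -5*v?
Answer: 1/292 ≈ 0.0034247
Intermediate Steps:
I = -12 (I = -4*3 = -12)
E(l) = 24 (E(l) = -3*(-12 + 4) = -3*(-8) = 24)
1/(E(-31) + (11*x(-5, 2) - 7)) = 1/(24 + (11*(-5*(-5)) - 7)) = 1/(24 + (11*25 - 7)) = 1/(24 + (275 - 7)) = 1/(24 + 268) = 1/292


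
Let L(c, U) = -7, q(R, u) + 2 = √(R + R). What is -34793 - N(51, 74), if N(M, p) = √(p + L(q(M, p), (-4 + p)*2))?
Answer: -34793 - √67 ≈ -34801.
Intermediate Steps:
q(R, u) = -2 + √2*√R (q(R, u) = -2 + √(R + R) = -2 + √(2*R) = -2 + √2*√R)
N(M, p) = √(-7 + p) (N(M, p) = √(p - 7) = √(-7 + p))
-34793 - N(51, 74) = -34793 - √(-7 + 74) = -34793 - √67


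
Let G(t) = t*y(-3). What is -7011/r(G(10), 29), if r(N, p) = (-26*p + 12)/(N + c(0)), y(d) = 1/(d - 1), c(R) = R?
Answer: -35055/1484 ≈ -23.622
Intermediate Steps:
y(d) = 1/(-1 + d)
G(t) = -t/4 (G(t) = t/(-1 - 3) = t/(-4) = t*(-1/4) = -t/4)
r(N, p) = (12 - 26*p)/N (r(N, p) = (-26*p + 12)/(N + 0) = (12 - 26*p)/N)
-7011/r(G(10), 29) = -7011*(-5/(4*(6 - 13*29))) = -7011*(-5/(4*(6 - 377))) = -7011/(2*(-2/5)*(-371)) = -7011/1484/5 = -7011*5/1484 = -35055/1484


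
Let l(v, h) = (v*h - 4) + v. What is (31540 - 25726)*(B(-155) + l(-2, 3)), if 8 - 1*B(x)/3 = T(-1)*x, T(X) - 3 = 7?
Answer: 27104868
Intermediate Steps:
T(X) = 10 (T(X) = 3 + 7 = 10)
l(v, h) = -4 + v + h*v (l(v, h) = (h*v - 4) + v = (-4 + h*v) + v = -4 + v + h*v)
B(x) = 24 - 30*x
(31540 - 25726)*(B(-155) + l(-2, 3)) = (31540 - 25726)*((24 - 30*(-155)) + (-4 - 2 + 3*(-2))) = 5814*((24 + 4650) + (-4 - 2 - 6)) = 5814*(4674 - 12) = 5814*4662 = 27104868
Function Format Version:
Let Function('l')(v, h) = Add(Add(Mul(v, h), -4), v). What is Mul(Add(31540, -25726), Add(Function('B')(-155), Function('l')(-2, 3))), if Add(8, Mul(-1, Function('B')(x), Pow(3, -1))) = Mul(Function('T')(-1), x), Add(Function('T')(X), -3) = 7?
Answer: 27104868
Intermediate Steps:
Function('T')(X) = 10 (Function('T')(X) = Add(3, 7) = 10)
Function('l')(v, h) = Add(-4, v, Mul(h, v)) (Function('l')(v, h) = Add(Add(Mul(h, v), -4), v) = Add(Add(-4, Mul(h, v)), v) = Add(-4, v, Mul(h, v)))
Function('B')(x) = Add(24, Mul(-30, x)) (Function('B')(x) = Add(24, Mul(-3, Mul(10, x))) = Add(24, Mul(-30, x)))
Mul(Add(31540, -25726), Add(Function('B')(-155), Function('l')(-2, 3))) = Mul(Add(31540, -25726), Add(Add(24, Mul(-30, -155)), Add(-4, -2, Mul(3, -2)))) = Mul(5814, Add(Add(24, 4650), Add(-4, -2, -6))) = Mul(5814, Add(4674, -12)) = Mul(5814, 4662) = 27104868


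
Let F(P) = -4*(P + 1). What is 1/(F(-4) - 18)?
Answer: -⅙ ≈ -0.16667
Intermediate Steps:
F(P) = -4 - 4*P (F(P) = -4*(1 + P) = -4 - 4*P)
1/(F(-4) - 18) = 1/((-4 - 4*(-4)) - 18) = 1/((-4 + 16) - 18) = 1/(12 - 18) = 1/(-6) = -⅙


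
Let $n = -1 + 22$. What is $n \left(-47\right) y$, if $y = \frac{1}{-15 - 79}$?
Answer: $\frac{21}{2} \approx 10.5$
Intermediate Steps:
$n = 21$
$y = - \frac{1}{94}$ ($y = \frac{1}{-94} = - \frac{1}{94} \approx -0.010638$)
$n \left(-47\right) y = 21 \left(-47\right) \left(- \frac{1}{94}\right) = \left(-987\right) \left(- \frac{1}{94}\right) = \frac{21}{2}$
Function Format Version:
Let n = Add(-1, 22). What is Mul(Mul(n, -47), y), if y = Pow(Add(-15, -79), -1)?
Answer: Rational(21, 2) ≈ 10.500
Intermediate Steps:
n = 21
y = Rational(-1, 94) (y = Pow(-94, -1) = Rational(-1, 94) ≈ -0.010638)
Mul(Mul(n, -47), y) = Mul(Mul(21, -47), Rational(-1, 94)) = Mul(-987, Rational(-1, 94)) = Rational(21, 2)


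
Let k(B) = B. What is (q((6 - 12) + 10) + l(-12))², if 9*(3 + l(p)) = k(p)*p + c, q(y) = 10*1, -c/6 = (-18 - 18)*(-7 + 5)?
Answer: 625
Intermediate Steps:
c = -432 (c = -6*(-18 - 18)*(-7 + 5) = -(-216)*(-2) = -6*72 = -432)
q(y) = 10
l(p) = -51 + p²/9 (l(p) = -3 + (p*p - 432)/9 = -3 + (p² - 432)/9 = -3 + (-432 + p²)/9 = -3 + (-48 + p²/9) = -51 + p²/9)
(q((6 - 12) + 10) + l(-12))² = (10 + (-51 + (⅑)*(-12)²))² = (10 + (-51 + (⅑)*144))² = (10 + (-51 + 16))² = (10 - 35)² = (-25)² = 625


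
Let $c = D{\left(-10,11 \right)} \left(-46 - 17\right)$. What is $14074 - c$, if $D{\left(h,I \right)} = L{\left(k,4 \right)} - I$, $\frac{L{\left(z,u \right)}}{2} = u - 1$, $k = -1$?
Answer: $13759$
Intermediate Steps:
$L{\left(z,u \right)} = -2 + 2 u$ ($L{\left(z,u \right)} = 2 \left(u - 1\right) = 2 \left(-1 + u\right) = -2 + 2 u$)
$D{\left(h,I \right)} = 6 - I$ ($D{\left(h,I \right)} = \left(-2 + 2 \cdot 4\right) - I = \left(-2 + 8\right) - I = 6 - I$)
$c = 315$ ($c = \left(6 - 11\right) \left(-46 - 17\right) = \left(6 - 11\right) \left(-63\right) = \left(-5\right) \left(-63\right) = 315$)
$14074 - c = 14074 - 315 = 13759$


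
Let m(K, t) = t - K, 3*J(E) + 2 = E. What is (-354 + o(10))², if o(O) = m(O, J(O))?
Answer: 1175056/9 ≈ 1.3056e+5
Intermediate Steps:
J(E) = -⅔ + E/3
o(O) = -⅔ - 2*O/3 (o(O) = (-⅔ + O/3) - O = -⅔ - 2*O/3)
(-354 + o(10))² = (-354 + (-⅔ - ⅔*10))² = (-354 + (-⅔ - 20/3))² = (-354 - 22/3)² = (-1084/3)² = 1175056/9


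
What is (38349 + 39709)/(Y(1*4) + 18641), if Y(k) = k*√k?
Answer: 78058/18649 ≈ 4.1856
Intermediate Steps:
Y(k) = k^(3/2)
(38349 + 39709)/(Y(1*4) + 18641) = (38349 + 39709)/((1*4)^(3/2) + 18641) = 78058/(4^(3/2) + 18641) = 78058/(8 + 18641) = 78058/18649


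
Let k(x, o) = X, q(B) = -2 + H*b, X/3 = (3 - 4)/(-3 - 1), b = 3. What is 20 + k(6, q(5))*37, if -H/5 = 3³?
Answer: 191/4 ≈ 47.750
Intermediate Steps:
H = -135 (H = -5*3³ = -5*27 = -135)
X = ¾ (X = 3*((3 - 4)/(-3 - 1)) = 3*(-1/(-4)) = 3*(-1*(-¼)) = 3*(¼) = ¾ ≈ 0.75000)
q(B) = -407 (q(B) = -2 - 135*3 = -2 - 405 = -407)
k(x, o) = ¾
20 + k(6, q(5))*37 = 20 + (¾)*37 = 20 + 111/4 = 191/4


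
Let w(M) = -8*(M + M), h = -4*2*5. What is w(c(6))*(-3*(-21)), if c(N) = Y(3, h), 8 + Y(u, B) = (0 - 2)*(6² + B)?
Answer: 0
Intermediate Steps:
h = -40 (h = -8*5 = -40)
Y(u, B) = -80 - 2*B (Y(u, B) = -8 + (0 - 2)*(6² + B) = -8 - 2*(36 + B) = -8 + (-72 - 2*B) = -80 - 2*B)
c(N) = 0 (c(N) = -80 - 2*(-40) = -80 + 80 = 0)
w(M) = -16*M
w(c(6))*(-3*(-21)) = (-16*0)*(-3*(-21)) = 0*63 = 0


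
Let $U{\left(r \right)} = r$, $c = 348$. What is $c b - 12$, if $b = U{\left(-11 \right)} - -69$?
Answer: $20172$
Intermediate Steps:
$b = 58$ ($b = -11 - -69 = -11 + 69 = 58$)
$c b - 12 = 348 \cdot 58 - 12 = 20184 - 12 = 20172$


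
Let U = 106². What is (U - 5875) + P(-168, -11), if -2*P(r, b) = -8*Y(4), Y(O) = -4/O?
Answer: 5357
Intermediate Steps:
U = 11236
P(r, b) = -4 (P(r, b) = -(-4)*(-4/4) = -(-4)*(-4*¼) = -(-4)*(-1) = -½*8 = -4)
(U - 5875) + P(-168, -11) = (11236 - 5875) - 4 = 5361 - 4 = 5357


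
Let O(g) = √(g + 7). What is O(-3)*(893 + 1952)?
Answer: 5690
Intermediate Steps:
O(g) = √(7 + g)
O(-3)*(893 + 1952) = √(7 - 3)*(893 + 1952) = √4*2845 = 2*2845 = 5690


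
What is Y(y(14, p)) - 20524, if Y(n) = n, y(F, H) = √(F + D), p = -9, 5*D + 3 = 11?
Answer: -20524 + √390/5 ≈ -20520.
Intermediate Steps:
D = 8/5 (D = -⅗ + (⅕)*11 = -⅗ + 11/5 = 8/5 ≈ 1.6000)
y(F, H) = √(8/5 + F) (y(F, H) = √(F + 8/5) = √(8/5 + F))
Y(y(14, p)) - 20524 = √(40 + 25*14)/5 - 20524 = √(40 + 350)/5 - 20524 = √390/5 - 20524 = -20524 + √390/5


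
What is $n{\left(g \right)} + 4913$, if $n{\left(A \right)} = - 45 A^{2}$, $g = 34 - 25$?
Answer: $1268$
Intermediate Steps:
$g = 9$ ($g = 34 - 25 = 9$)
$n{\left(g \right)} + 4913 = - 45 \cdot 9^{2} + 4913 = \left(-45\right) 81 + 4913 = -3645 + 4913 = 1268$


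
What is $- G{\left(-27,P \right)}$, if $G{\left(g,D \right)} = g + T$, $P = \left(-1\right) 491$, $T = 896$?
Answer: $-869$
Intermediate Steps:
$P = -491$
$G{\left(g,D \right)} = 896 + g$ ($G{\left(g,D \right)} = g + 896 = 896 + g$)
$- G{\left(-27,P \right)} = - (896 - 27) = \left(-1\right) 869 = -869$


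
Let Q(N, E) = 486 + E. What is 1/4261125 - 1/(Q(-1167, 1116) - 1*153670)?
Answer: 4413193/647980756500 ≈ 6.8107e-6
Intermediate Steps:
1/4261125 - 1/(Q(-1167, 1116) - 1*153670) = 1/4261125 - 1/((486 + 1116) - 1*153670) = 1/4261125 - 1/(1602 - 153670) = 1/4261125 - 1/(-152068) = 1/4261125 - 1*(-1/152068) = 1/4261125 + 1/152068 = 4413193/647980756500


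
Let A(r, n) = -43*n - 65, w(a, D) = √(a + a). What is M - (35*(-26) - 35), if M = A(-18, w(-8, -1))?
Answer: 880 - 172*I ≈ 880.0 - 172.0*I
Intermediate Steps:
w(a, D) = √2*√a (w(a, D) = √(2*a) = √2*√a)
A(r, n) = -65 - 43*n
M = -65 - 172*I (M = -65 - 43*√2*√(-8) = -65 - 43*√2*2*I*√2 = -65 - 172*I ≈ -65.0 - 172.0*I)
M - (35*(-26) - 35) = (-65 - 172*I) - (35*(-26) - 35) = (-65 - 172*I) - (-910 - 35) = (-65 - 172*I) - 1*(-945) = (-65 - 172*I) + 945 = 880 - 172*I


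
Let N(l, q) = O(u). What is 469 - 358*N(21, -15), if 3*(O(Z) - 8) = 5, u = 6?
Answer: -8975/3 ≈ -2991.7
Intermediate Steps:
O(Z) = 29/3 (O(Z) = 8 + (1/3)*5 = 8 + 5/3 = 29/3)
N(l, q) = 29/3
469 - 358*N(21, -15) = 469 - 358*29/3 = 469 - 10382/3 = -8975/3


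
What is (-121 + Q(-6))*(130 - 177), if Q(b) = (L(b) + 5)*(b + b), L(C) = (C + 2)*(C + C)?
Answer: 35579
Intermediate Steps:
L(C) = 2*C*(2 + C) (L(C) = (2 + C)*(2*C) = 2*C*(2 + C))
Q(b) = 2*b*(5 + 2*b*(2 + b)) (Q(b) = (2*b*(2 + b) + 5)*(b + b) = (5 + 2*b*(2 + b))*(2*b) = 2*b*(5 + 2*b*(2 + b)))
(-121 + Q(-6))*(130 - 177) = (-121 + 2*(-6)*(5 + 2*(-6)*(2 - 6)))*(130 - 177) = (-121 + 2*(-6)*(5 + 2*(-6)*(-4)))*(-47) = (-121 + 2*(-6)*(5 + 48))*(-47) = (-121 + 2*(-6)*53)*(-47) = (-121 - 636)*(-47) = -757*(-47) = 35579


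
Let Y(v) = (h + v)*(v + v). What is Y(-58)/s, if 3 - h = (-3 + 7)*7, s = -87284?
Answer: -2407/21821 ≈ -0.11031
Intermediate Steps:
h = -25 (h = 3 - (-3 + 7)*7 = 3 - 4*7 = 3 - 1*28 = 3 - 28 = -25)
Y(v) = 2*v*(-25 + v) (Y(v) = (-25 + v)*(v + v) = (-25 + v)*(2*v) = 2*v*(-25 + v))
Y(-58)/s = (2*(-58)*(-25 - 58))/(-87284) = (2*(-58)*(-83))*(-1/87284) = 9628*(-1/87284) = -2407/21821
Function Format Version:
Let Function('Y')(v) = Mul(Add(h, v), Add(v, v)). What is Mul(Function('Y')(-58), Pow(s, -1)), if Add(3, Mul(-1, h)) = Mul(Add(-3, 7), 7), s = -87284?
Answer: Rational(-2407, 21821) ≈ -0.11031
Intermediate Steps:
h = -25 (h = Add(3, Mul(-1, Mul(Add(-3, 7), 7))) = Add(3, Mul(-1, Mul(4, 7))) = Add(3, Mul(-1, 28)) = Add(3, -28) = -25)
Function('Y')(v) = Mul(2, v, Add(-25, v)) (Function('Y')(v) = Mul(Add(-25, v), Add(v, v)) = Mul(Add(-25, v), Mul(2, v)) = Mul(2, v, Add(-25, v)))
Mul(Function('Y')(-58), Pow(s, -1)) = Mul(Mul(2, -58, Add(-25, -58)), Pow(-87284, -1)) = Mul(Mul(2, -58, -83), Rational(-1, 87284)) = Mul(9628, Rational(-1, 87284)) = Rational(-2407, 21821)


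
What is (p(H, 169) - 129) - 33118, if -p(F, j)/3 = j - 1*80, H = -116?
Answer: -33514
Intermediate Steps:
p(F, j) = 240 - 3*j (p(F, j) = -3*(j - 1*80) = -3*(j - 80) = -3*(-80 + j) = 240 - 3*j)
(p(H, 169) - 129) - 33118 = ((240 - 3*169) - 129) - 33118 = ((240 - 507) - 129) - 33118 = (-267 - 129) - 33118 = -396 - 33118 = -33514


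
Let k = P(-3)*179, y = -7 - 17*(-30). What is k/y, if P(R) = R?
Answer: -537/503 ≈ -1.0676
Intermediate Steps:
y = 503 (y = -7 + 510 = 503)
k = -537 (k = -3*179 = -537)
k/y = -537/503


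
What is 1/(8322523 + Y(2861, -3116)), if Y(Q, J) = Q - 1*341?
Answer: 1/8325043 ≈ 1.2012e-7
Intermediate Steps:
Y(Q, J) = -341 + Q (Y(Q, J) = Q - 341 = -341 + Q)
1/(8322523 + Y(2861, -3116)) = 1/(8322523 + (-341 + 2861)) = 1/(8322523 + 2520) = 1/8325043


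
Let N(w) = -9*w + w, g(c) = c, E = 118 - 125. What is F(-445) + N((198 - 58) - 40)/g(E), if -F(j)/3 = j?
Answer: 10145/7 ≈ 1449.3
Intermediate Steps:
E = -7
F(j) = -3*j
N(w) = -8*w
F(-445) + N((198 - 58) - 40)/g(E) = -3*(-445) - 8*((198 - 58) - 40)/(-7) = 1335 - 8*(140 - 40)*(-⅐) = 1335 - 8*100*(-⅐) = 1335 - 800*(-⅐) = 1335 + 800/7 = 10145/7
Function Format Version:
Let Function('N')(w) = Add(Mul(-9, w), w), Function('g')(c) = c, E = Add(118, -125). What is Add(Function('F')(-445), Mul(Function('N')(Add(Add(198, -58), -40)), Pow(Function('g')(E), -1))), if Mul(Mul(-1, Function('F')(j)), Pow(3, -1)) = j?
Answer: Rational(10145, 7) ≈ 1449.3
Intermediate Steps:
E = -7
Function('F')(j) = Mul(-3, j)
Function('N')(w) = Mul(-8, w)
Add(Function('F')(-445), Mul(Function('N')(Add(Add(198, -58), -40)), Pow(Function('g')(E), -1))) = Add(Mul(-3, -445), Mul(Mul(-8, Add(Add(198, -58), -40)), Pow(-7, -1))) = Add(1335, Mul(Mul(-8, Add(140, -40)), Rational(-1, 7))) = Add(1335, Mul(Mul(-8, 100), Rational(-1, 7))) = Add(1335, Mul(-800, Rational(-1, 7))) = Add(1335, Rational(800, 7)) = Rational(10145, 7)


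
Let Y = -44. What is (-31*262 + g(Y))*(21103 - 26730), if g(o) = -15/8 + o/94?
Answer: 17189095131/376 ≈ 4.5716e+7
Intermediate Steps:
g(o) = -15/8 + o/94 (g(o) = -15*⅛ + o*(1/94) = -15/8 + o/94)
(-31*262 + g(Y))*(21103 - 26730) = (-31*262 + (-15/8 + (1/94)*(-44)))*(21103 - 26730) = (-8122 + (-15/8 - 22/47))*(-5627) = (-8122 - 881/376)*(-5627) = -3054753/376*(-5627) = 17189095131/376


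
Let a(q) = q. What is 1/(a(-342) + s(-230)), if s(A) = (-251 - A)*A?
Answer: 1/4488 ≈ 0.00022282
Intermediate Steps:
s(A) = A*(-251 - A)
1/(a(-342) + s(-230)) = 1/(-342 - 1*(-230)*(251 - 230)) = 1/(-342 - 1*(-230)*21) = 1/(-342 + 4830) = 1/4488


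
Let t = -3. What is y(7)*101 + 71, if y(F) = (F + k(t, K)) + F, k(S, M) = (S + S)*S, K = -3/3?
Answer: 3303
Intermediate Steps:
K = -1 (K = -3*1/3 = -1)
k(S, M) = 2*S**2 (k(S, M) = (2*S)*S = 2*S**2)
y(F) = 18 + 2*F (y(F) = (F + 2*(-3)**2) + F = (F + 2*9) + F = (F + 18) + F = (18 + F) + F = 18 + 2*F)
y(7)*101 + 71 = (18 + 2*7)*101 + 71 = (18 + 14)*101 + 71 = 32*101 + 71 = 3232 + 71 = 3303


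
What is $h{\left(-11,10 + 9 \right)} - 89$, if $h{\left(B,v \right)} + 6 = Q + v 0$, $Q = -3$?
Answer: $-98$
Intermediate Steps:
$h{\left(B,v \right)} = -9$ ($h{\left(B,v \right)} = -6 + \left(-3 + v 0\right) = -6 + \left(-3 + 0\right) = -6 - 3 = -9$)
$h{\left(-11,10 + 9 \right)} - 89 = -9 - 89 = -98$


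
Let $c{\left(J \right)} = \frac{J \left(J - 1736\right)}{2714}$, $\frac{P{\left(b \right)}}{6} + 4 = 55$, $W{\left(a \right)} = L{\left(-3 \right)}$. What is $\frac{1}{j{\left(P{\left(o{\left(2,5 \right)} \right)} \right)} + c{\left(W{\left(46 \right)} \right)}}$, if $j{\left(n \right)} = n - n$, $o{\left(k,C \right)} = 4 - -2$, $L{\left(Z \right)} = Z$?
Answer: $\frac{2714}{5217} \approx 0.52022$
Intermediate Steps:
$o{\left(k,C \right)} = 6$ ($o{\left(k,C \right)} = 4 + 2 = 6$)
$W{\left(a \right)} = -3$
$P{\left(b \right)} = 306$ ($P{\left(b \right)} = -24 + 6 \cdot 55 = -24 + 330 = 306$)
$j{\left(n \right)} = 0$
$c{\left(J \right)} = \frac{J \left(-1736 + J\right)}{2714}$ ($c{\left(J \right)} = J \left(-1736 + J\right) \frac{1}{2714} = \frac{J \left(-1736 + J\right)}{2714}$)
$\frac{1}{j{\left(P{\left(o{\left(2,5 \right)} \right)} \right)} + c{\left(W{\left(46 \right)} \right)}} = \frac{1}{0 + \frac{1}{2714} \left(-3\right) \left(-1736 - 3\right)} = \frac{1}{0 + \frac{1}{2714} \left(-3\right) \left(-1739\right)} = \frac{1}{0 + \frac{5217}{2714}} = \frac{1}{\frac{5217}{2714}} = \frac{2714}{5217}$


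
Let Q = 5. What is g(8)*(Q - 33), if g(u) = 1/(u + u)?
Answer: -7/4 ≈ -1.7500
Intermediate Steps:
g(u) = 1/(2*u)
g(8)*(Q - 33) = ((½)/8)*(5 - 33) = ((½)*(⅛))*(-28) = (1/16)*(-28) = -7/4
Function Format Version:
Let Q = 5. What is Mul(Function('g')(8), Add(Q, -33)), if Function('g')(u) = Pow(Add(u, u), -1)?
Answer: Rational(-7, 4) ≈ -1.7500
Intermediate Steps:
Function('g')(u) = Mul(Rational(1, 2), Pow(u, -1)) (Function('g')(u) = Pow(Mul(2, u), -1) = Mul(Rational(1, 2), Pow(u, -1)))
Mul(Function('g')(8), Add(Q, -33)) = Mul(Mul(Rational(1, 2), Pow(8, -1)), Add(5, -33)) = Mul(Mul(Rational(1, 2), Rational(1, 8)), -28) = Mul(Rational(1, 16), -28) = Rational(-7, 4)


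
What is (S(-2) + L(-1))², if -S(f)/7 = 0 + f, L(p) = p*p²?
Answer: 169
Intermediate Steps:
L(p) = p³
S(f) = -7*f (S(f) = -7*(0 + f) = -7*f)
(S(-2) + L(-1))² = (-7*(-2) + (-1)³)² = (14 - 1)² = 13² = 169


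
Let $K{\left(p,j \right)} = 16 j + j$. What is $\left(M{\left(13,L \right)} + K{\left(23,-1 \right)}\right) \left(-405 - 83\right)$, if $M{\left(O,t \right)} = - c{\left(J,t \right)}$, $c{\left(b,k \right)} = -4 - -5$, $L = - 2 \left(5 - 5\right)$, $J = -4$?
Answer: $8784$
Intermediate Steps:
$K{\left(p,j \right)} = 17 j$
$L = 0$ ($L = \left(-2\right) 0 = 0$)
$c{\left(b,k \right)} = 1$ ($c{\left(b,k \right)} = -4 + 5 = 1$)
$M{\left(O,t \right)} = -1$ ($M{\left(O,t \right)} = \left(-1\right) 1 = -1$)
$\left(M{\left(13,L \right)} + K{\left(23,-1 \right)}\right) \left(-405 - 83\right) = \left(-1 + 17 \left(-1\right)\right) \left(-405 - 83\right) = \left(-1 - 17\right) \left(-488\right) = \left(-18\right) \left(-488\right) = 8784$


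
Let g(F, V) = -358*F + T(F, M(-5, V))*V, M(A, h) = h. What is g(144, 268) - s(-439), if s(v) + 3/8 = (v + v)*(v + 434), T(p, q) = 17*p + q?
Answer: 5375571/8 ≈ 6.7195e+5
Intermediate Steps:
T(p, q) = q + 17*p
g(F, V) = -358*F + V*(V + 17*F) (g(F, V) = -358*F + (V + 17*F)*V = -358*F + V*(V + 17*F))
s(v) = -3/8 + 2*v*(434 + v) (s(v) = -3/8 + (v + v)*(v + 434) = -3/8 + (2*v)*(434 + v) = -3/8 + 2*v*(434 + v))
g(144, 268) - s(-439) = (-358*144 + 268*(268 + 17*144)) - (-3/8 + 2*(-439)**2 + 868*(-439)) = (-51552 + 268*(268 + 2448)) - (-3/8 + 2*192721 - 381052) = (-51552 + 268*2716) - (-3/8 + 385442 - 381052) = (-51552 + 727888) - 1*35117/8 = 676336 - 35117/8 = 5375571/8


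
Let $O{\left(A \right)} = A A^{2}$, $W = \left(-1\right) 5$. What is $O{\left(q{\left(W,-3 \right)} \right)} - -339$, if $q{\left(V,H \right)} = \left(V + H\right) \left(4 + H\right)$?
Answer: $-173$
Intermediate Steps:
$W = -5$
$q{\left(V,H \right)} = \left(4 + H\right) \left(H + V\right)$ ($q{\left(V,H \right)} = \left(H + V\right) \left(4 + H\right) = \left(4 + H\right) \left(H + V\right)$)
$O{\left(A \right)} = A^{3}$
$O{\left(q{\left(W,-3 \right)} \right)} - -339 = \left(\left(-3\right)^{2} + 4 \left(-3\right) + 4 \left(-5\right) - -15\right)^{3} - -339 = \left(9 - 12 - 20 + 15\right)^{3} + 339 = \left(-8\right)^{3} + 339 = -512 + 339 = -173$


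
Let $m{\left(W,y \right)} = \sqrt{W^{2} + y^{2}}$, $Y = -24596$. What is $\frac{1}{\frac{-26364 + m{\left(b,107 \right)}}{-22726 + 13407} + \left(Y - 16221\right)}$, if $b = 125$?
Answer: $- \frac{3544456106621}{144664037428786007} + \frac{9319 \sqrt{27074}}{144664037428786007} \approx -2.4501 \cdot 10^{-5}$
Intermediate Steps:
$\frac{1}{\frac{-26364 + m{\left(b,107 \right)}}{-22726 + 13407} + \left(Y - 16221\right)} = \frac{1}{\frac{-26364 + \sqrt{125^{2} + 107^{2}}}{-22726 + 13407} - 40817} = \frac{1}{\frac{-26364 + \sqrt{15625 + 11449}}{-9319} - 40817} = \frac{1}{\left(-26364 + \sqrt{27074}\right) \left(- \frac{1}{9319}\right) - 40817} = \frac{1}{\left(\frac{26364}{9319} - \frac{\sqrt{27074}}{9319}\right) - 40817} = \frac{1}{- \frac{380347259}{9319} - \frac{\sqrt{27074}}{9319}}$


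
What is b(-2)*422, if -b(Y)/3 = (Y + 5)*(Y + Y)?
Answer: 15192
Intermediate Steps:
b(Y) = -6*Y*(5 + Y) (b(Y) = -3*(Y + 5)*(Y + Y) = -3*(5 + Y)*2*Y = -6*Y*(5 + Y))
b(-2)*422 = -6*(-2)*(5 - 2)*422 = -6*(-2)*3*422 = 36*422 = 15192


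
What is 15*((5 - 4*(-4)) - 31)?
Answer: -150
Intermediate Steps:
15*((5 - 4*(-4)) - 31) = 15*((5 + 16) - 31) = 15*(21 - 31) = 15*(-10) = -150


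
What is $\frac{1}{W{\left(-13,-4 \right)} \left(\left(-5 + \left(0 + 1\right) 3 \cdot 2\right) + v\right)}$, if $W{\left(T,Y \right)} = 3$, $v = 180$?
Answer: $\frac{1}{543} \approx 0.0018416$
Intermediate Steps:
$\frac{1}{W{\left(-13,-4 \right)} \left(\left(-5 + \left(0 + 1\right) 3 \cdot 2\right) + v\right)} = \frac{1}{3 \left(\left(-5 + \left(0 + 1\right) 3 \cdot 2\right) + 180\right)} = \frac{1}{3 \left(\left(-5 + 1 \cdot 3 \cdot 2\right) + 180\right)} = \frac{1}{3 \left(\left(-5 + 3 \cdot 2\right) + 180\right)} = \frac{1}{3 \left(\left(-5 + 6\right) + 180\right)} = \frac{1}{3 \left(1 + 180\right)} = \frac{1}{3 \cdot 181} = \frac{1}{543}$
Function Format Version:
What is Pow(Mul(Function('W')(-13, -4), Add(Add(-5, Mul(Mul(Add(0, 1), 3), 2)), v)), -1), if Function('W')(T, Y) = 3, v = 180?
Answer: Rational(1, 543) ≈ 0.0018416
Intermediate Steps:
Pow(Mul(Function('W')(-13, -4), Add(Add(-5, Mul(Mul(Add(0, 1), 3), 2)), v)), -1) = Pow(Mul(3, Add(Add(-5, Mul(Mul(Add(0, 1), 3), 2)), 180)), -1) = Pow(Mul(3, Add(Add(-5, Mul(Mul(1, 3), 2)), 180)), -1) = Pow(Mul(3, Add(Add(-5, Mul(3, 2)), 180)), -1) = Pow(Mul(3, Add(Add(-5, 6), 180)), -1) = Pow(Mul(3, Add(1, 180)), -1) = Pow(Mul(3, 181), -1) = Pow(543, -1) = Rational(1, 543)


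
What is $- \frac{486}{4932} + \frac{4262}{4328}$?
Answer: $\frac{262733}{296468} \approx 0.88621$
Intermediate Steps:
$- \frac{486}{4932} + \frac{4262}{4328} = \left(-486\right) \frac{1}{4932} + 4262 \cdot \frac{1}{4328} = - \frac{27}{274} + \frac{2131}{2164} = \frac{262733}{296468}$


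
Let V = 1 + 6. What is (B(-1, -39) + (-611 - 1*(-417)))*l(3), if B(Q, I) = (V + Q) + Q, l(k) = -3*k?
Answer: 1701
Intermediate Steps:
V = 7
B(Q, I) = 7 + 2*Q (B(Q, I) = (7 + Q) + Q = 7 + 2*Q)
(B(-1, -39) + (-611 - 1*(-417)))*l(3) = ((7 + 2*(-1)) + (-611 - 1*(-417)))*(-3*3) = ((7 - 2) + (-611 + 417))*(-9) = (5 - 194)*(-9) = -189*(-9) = 1701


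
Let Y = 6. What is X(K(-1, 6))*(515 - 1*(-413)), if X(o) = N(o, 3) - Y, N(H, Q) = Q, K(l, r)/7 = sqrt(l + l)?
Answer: -2784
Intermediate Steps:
K(l, r) = 7*sqrt(2)*sqrt(l) (K(l, r) = 7*sqrt(l + l) = 7*sqrt(2*l) = 7*(sqrt(2)*sqrt(l)) = 7*sqrt(2)*sqrt(l))
X(o) = -3 (X(o) = 3 - 1*6 = 3 - 6 = -3)
X(K(-1, 6))*(515 - 1*(-413)) = -3*(515 - 1*(-413)) = -3*(515 + 413) = -3*928 = -2784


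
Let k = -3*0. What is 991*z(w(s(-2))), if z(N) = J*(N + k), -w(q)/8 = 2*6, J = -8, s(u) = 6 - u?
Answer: 761088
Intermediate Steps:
k = 0
w(q) = -96 (w(q) = -16*6 = -8*12 = -96)
z(N) = -8*N (z(N) = -8*(N + 0) = -8*N)
991*z(w(s(-2))) = 991*(-8*(-96)) = 991*768 = 761088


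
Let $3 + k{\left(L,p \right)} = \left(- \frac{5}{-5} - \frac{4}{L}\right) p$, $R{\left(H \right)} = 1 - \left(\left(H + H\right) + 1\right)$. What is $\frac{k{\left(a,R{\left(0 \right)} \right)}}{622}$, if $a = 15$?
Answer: $- \frac{3}{622} \approx -0.0048231$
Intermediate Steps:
$R{\left(H \right)} = - 2 H$ ($R{\left(H \right)} = 1 - \left(2 H + 1\right) = 1 - \left(1 + 2 H\right) = - 2 H$)
$k{\left(L,p \right)} = -3 + p \left(1 - \frac{4}{L}\right)$ ($k{\left(L,p \right)} = -3 + \left(- \frac{5}{-5} - \frac{4}{L}\right) p = -3 + \left(\left(-5\right) \left(- \frac{1}{5}\right) - \frac{4}{L}\right) p = -3 + \left(1 - \frac{4}{L}\right) p = -3 + p \left(1 - \frac{4}{L}\right)$)
$\frac{k{\left(a,R{\left(0 \right)} \right)}}{622} = \frac{-3 - 0 - \frac{4 \left(\left(-2\right) 0\right)}{15}}{622} = \left(-3 + 0 - 0 \cdot \frac{1}{15}\right) \frac{1}{622} = \left(-3 + 0 + 0\right) \frac{1}{622} = \left(-3\right) \frac{1}{622} = - \frac{3}{622}$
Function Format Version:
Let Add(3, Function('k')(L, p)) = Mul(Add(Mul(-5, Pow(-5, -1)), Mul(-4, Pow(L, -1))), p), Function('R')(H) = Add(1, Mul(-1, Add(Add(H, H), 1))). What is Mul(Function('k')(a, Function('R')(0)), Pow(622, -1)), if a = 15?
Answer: Rational(-3, 622) ≈ -0.0048231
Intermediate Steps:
Function('R')(H) = Mul(-2, H) (Function('R')(H) = Add(1, Mul(-1, Add(Mul(2, H), 1))) = Add(1, Mul(-1, Add(1, Mul(2, H)))) = Add(1, Add(-1, Mul(-2, H))) = Mul(-2, H))
Function('k')(L, p) = Add(-3, Mul(p, Add(1, Mul(-4, Pow(L, -1))))) (Function('k')(L, p) = Add(-3, Mul(Add(Mul(-5, Pow(-5, -1)), Mul(-4, Pow(L, -1))), p)) = Add(-3, Mul(Add(Mul(-5, Rational(-1, 5)), Mul(-4, Pow(L, -1))), p)) = Add(-3, Mul(Add(1, Mul(-4, Pow(L, -1))), p)) = Add(-3, Mul(p, Add(1, Mul(-4, Pow(L, -1))))))
Mul(Function('k')(a, Function('R')(0)), Pow(622, -1)) = Mul(Add(-3, Mul(-2, 0), Mul(-4, Mul(-2, 0), Pow(15, -1))), Pow(622, -1)) = Mul(Add(-3, 0, Mul(-4, 0, Rational(1, 15))), Rational(1, 622)) = Mul(Add(-3, 0, 0), Rational(1, 622)) = Mul(-3, Rational(1, 622)) = Rational(-3, 622)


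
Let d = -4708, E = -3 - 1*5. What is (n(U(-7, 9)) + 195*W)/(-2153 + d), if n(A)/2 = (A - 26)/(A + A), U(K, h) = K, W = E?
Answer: 3629/16009 ≈ 0.22669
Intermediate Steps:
E = -8 (E = -3 - 5 = -8)
W = -8
n(A) = (-26 + A)/A (n(A) = 2*((A - 26)/(A + A)) = 2*((-26 + A)/((2*A))) = 2*((-26 + A)*(1/(2*A))) = 2*((-26 + A)/(2*A)) = (-26 + A)/A)
(n(U(-7, 9)) + 195*W)/(-2153 + d) = ((-26 - 7)/(-7) + 195*(-8))/(-2153 - 4708) = (-⅐*(-33) - 1560)/(-6861) = (33/7 - 1560)*(-1/6861) = -10887/7*(-1/6861) = 3629/16009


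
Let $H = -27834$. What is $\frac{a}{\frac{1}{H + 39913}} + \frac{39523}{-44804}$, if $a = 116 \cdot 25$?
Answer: $\frac{1569443756877}{44804} \approx 3.5029 \cdot 10^{7}$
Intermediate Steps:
$a = 2900$
$\frac{a}{\frac{1}{H + 39913}} + \frac{39523}{-44804} = \frac{2900}{\frac{1}{-27834 + 39913}} + \frac{39523}{-44804} = \frac{2900}{\frac{1}{12079}} + 39523 \left(- \frac{1}{44804}\right) = 2900 \frac{1}{\frac{1}{12079}} - \frac{39523}{44804} = 2900 \cdot 12079 - \frac{39523}{44804} = 35029100 - \frac{39523}{44804} = \frac{1569443756877}{44804}$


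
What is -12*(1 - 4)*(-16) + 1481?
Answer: 905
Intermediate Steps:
-12*(1 - 4)*(-16) + 1481 = -12*(-3)*(-16) + 1481 = -2*(-18)*(-16) + 1481 = 36*(-16) + 1481 = -576 + 1481 = 905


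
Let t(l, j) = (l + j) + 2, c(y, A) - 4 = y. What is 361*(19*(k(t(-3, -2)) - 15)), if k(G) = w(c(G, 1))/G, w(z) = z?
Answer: -315514/3 ≈ -1.0517e+5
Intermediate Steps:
c(y, A) = 4 + y
t(l, j) = 2 + j + l (t(l, j) = (j + l) + 2 = 2 + j + l)
k(G) = (4 + G)/G
361*(19*(k(t(-3, -2)) - 15)) = 361*(19*((4 + (2 - 2 - 3))/(2 - 2 - 3) - 15)) = 361*(19*((4 - 3)/(-3) - 15)) = 361*(19*(-1/3*1 - 15)) = 361*(19*(-1/3 - 15)) = 361*(19*(-46/3)) = 361*(-874/3) = -315514/3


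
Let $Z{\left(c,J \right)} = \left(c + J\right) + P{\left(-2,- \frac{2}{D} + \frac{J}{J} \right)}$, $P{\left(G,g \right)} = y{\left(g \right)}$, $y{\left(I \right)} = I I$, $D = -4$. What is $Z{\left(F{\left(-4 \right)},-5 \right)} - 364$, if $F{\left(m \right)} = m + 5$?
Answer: $- \frac{1463}{4} \approx -365.75$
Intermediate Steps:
$y{\left(I \right)} = I^{2}$
$P{\left(G,g \right)} = g^{2}$
$F{\left(m \right)} = 5 + m$
$Z{\left(c,J \right)} = \frac{9}{4} + J + c$ ($Z{\left(c,J \right)} = \left(c + J\right) + \left(- \frac{2}{-4} + \frac{J}{J}\right)^{2} = \left(J + c\right) + \left(\left(-2\right) \left(- \frac{1}{4}\right) + 1\right)^{2} = \left(J + c\right) + \left(\frac{1}{2} + 1\right)^{2} = \left(J + c\right) + \left(\frac{3}{2}\right)^{2} = \left(J + c\right) + \frac{9}{4} = \frac{9}{4} + J + c$)
$Z{\left(F{\left(-4 \right)},-5 \right)} - 364 = \left(\frac{9}{4} - 5 + \left(5 - 4\right)\right) - 364 = \left(\frac{9}{4} - 5 + 1\right) - 364 = - \frac{7}{4} - 364 = - \frac{1463}{4}$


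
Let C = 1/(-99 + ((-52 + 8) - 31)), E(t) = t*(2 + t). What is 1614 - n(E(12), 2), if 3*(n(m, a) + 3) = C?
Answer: 844075/522 ≈ 1617.0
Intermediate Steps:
C = -1/174 (C = 1/(-99 + (-44 - 31)) = 1/(-99 - 75) = 1/(-174) = -1/174 ≈ -0.0057471)
n(m, a) = -1567/522 (n(m, a) = -3 + (⅓)*(-1/174) = -3 - 1/522 = -1567/522)
1614 - n(E(12), 2) = 1614 - 1*(-1567/522) = 1614 + 1567/522 = 844075/522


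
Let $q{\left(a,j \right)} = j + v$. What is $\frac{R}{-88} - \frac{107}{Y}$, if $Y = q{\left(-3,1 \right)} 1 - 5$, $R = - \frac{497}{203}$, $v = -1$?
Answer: $\frac{273419}{12760} \approx 21.428$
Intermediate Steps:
$q{\left(a,j \right)} = -1 + j$ ($q{\left(a,j \right)} = j - 1 = -1 + j$)
$R = - \frac{71}{29}$ ($R = \left(-497\right) \frac{1}{203} = - \frac{71}{29} \approx -2.4483$)
$Y = -5$ ($Y = \left(-1 + 1\right) 1 - 5 = 0 \cdot 1 - 5 = 0 - 5 = -5$)
$\frac{R}{-88} - \frac{107}{Y} = - \frac{71}{29 \left(-88\right)} - \frac{107}{-5} = \left(- \frac{71}{29}\right) \left(- \frac{1}{88}\right) - - \frac{107}{5} = \frac{71}{2552} + \frac{107}{5} = \frac{273419}{12760}$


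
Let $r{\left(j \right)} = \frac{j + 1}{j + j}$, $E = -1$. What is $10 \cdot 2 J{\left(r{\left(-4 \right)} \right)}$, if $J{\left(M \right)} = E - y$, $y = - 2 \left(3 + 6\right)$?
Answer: $340$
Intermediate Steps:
$r{\left(j \right)} = \frac{1 + j}{2 j}$
$y = -18$ ($y = \left(-2\right) 9 = -18$)
$J{\left(M \right)} = 17$ ($J{\left(M \right)} = -1 - -18 = -1 + 18 = 17$)
$10 \cdot 2 J{\left(r{\left(-4 \right)} \right)} = 10 \cdot 2 \cdot 17 = 20 \cdot 17 = 340$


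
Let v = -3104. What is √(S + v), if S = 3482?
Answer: 3*√42 ≈ 19.442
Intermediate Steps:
√(S + v) = √(3482 - 3104) = √378 = 3*√42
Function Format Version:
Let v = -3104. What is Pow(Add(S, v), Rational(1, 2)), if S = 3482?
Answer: Mul(3, Pow(42, Rational(1, 2))) ≈ 19.442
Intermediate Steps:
Pow(Add(S, v), Rational(1, 2)) = Pow(Add(3482, -3104), Rational(1, 2)) = Pow(378, Rational(1, 2)) = Mul(3, Pow(42, Rational(1, 2)))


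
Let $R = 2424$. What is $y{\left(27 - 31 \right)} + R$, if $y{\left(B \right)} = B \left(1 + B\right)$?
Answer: $2436$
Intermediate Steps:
$y{\left(27 - 31 \right)} + R = \left(27 - 31\right) \left(1 + \left(27 - 31\right)\right) + 2424 = - 4 \left(1 - 4\right) + 2424 = \left(-4\right) \left(-3\right) + 2424 = 12 + 2424 = 2436$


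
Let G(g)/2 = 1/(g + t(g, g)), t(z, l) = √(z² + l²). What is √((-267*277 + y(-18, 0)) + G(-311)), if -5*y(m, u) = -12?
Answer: √(178828923265 - 178828907715*√2)/(1555*√(-1 + √2)) ≈ 271.95*I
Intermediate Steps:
t(z, l) = √(l² + z²)
y(m, u) = 12/5 (y(m, u) = -⅕*(-12) = 12/5)
G(g) = 2/(g + √2*√(g²)) (G(g) = 2/(g + √(g² + g²)) = 2/(g + √(2*g²)) = 2/(g + √2*√(g²)))
√((-267*277 + y(-18, 0)) + G(-311)) = √((-267*277 + 12/5) + 2/(-311 + √2*√((-311)²))) = √((-73959 + 12/5) + 2/(-311 + √2*√96721)) = √(-369783/5 + 2/(-311 + √2*311)) = √(-369783/5 + 2/(-311 + 311*√2))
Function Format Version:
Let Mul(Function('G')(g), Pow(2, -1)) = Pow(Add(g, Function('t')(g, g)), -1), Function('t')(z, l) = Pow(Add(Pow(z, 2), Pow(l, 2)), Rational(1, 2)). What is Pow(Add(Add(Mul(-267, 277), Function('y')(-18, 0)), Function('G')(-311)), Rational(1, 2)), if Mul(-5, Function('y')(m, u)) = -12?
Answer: Mul(Rational(1, 1555), Pow(Add(-1, Pow(2, Rational(1, 2))), Rational(-1, 2)), Pow(Add(178828923265, Mul(-178828907715, Pow(2, Rational(1, 2)))), Rational(1, 2))) ≈ Mul(271.95, I)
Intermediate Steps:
Function('t')(z, l) = Pow(Add(Pow(l, 2), Pow(z, 2)), Rational(1, 2))
Function('y')(m, u) = Rational(12, 5) (Function('y')(m, u) = Mul(Rational(-1, 5), -12) = Rational(12, 5))
Function('G')(g) = Mul(2, Pow(Add(g, Mul(Pow(2, Rational(1, 2)), Pow(Pow(g, 2), Rational(1, 2)))), -1)) (Function('G')(g) = Mul(2, Pow(Add(g, Pow(Add(Pow(g, 2), Pow(g, 2)), Rational(1, 2))), -1)) = Mul(2, Pow(Add(g, Pow(Mul(2, Pow(g, 2)), Rational(1, 2))), -1)) = Mul(2, Pow(Add(g, Mul(Pow(2, Rational(1, 2)), Pow(Pow(g, 2), Rational(1, 2)))), -1)))
Pow(Add(Add(Mul(-267, 277), Function('y')(-18, 0)), Function('G')(-311)), Rational(1, 2)) = Pow(Add(Add(Mul(-267, 277), Rational(12, 5)), Mul(2, Pow(Add(-311, Mul(Pow(2, Rational(1, 2)), Pow(Pow(-311, 2), Rational(1, 2)))), -1))), Rational(1, 2)) = Pow(Add(Add(-73959, Rational(12, 5)), Mul(2, Pow(Add(-311, Mul(Pow(2, Rational(1, 2)), Pow(96721, Rational(1, 2)))), -1))), Rational(1, 2)) = Pow(Add(Rational(-369783, 5), Mul(2, Pow(Add(-311, Mul(Pow(2, Rational(1, 2)), 311)), -1))), Rational(1, 2)) = Pow(Add(Rational(-369783, 5), Mul(2, Pow(Add(-311, Mul(311, Pow(2, Rational(1, 2)))), -1))), Rational(1, 2))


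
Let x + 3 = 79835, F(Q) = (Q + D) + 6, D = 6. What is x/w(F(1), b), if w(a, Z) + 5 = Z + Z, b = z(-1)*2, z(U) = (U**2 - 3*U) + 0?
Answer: 79832/11 ≈ 7257.5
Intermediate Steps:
z(U) = U**2 - 3*U
F(Q) = 12 + Q (F(Q) = (Q + 6) + 6 = (6 + Q) + 6 = 12 + Q)
x = 79832 (x = -3 + 79835 = 79832)
b = 8 (b = -(-3 - 1)*2 = -1*(-4)*2 = 4*2 = 8)
w(a, Z) = -5 + 2*Z (w(a, Z) = -5 + (Z + Z) = -5 + 2*Z)
x/w(F(1), b) = 79832/(-5 + 2*8) = 79832/(-5 + 16) = 79832/11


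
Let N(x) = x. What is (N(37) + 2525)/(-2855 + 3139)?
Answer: 1281/142 ≈ 9.0211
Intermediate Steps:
(N(37) + 2525)/(-2855 + 3139) = (37 + 2525)/(-2855 + 3139) = 2562/284 = 2562*(1/284) = 1281/142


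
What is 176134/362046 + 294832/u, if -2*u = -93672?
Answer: 4791339929/706532769 ≈ 6.7815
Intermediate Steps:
u = 46836 (u = -½*(-93672) = 46836)
176134/362046 + 294832/u = 176134/362046 + 294832/46836 = 176134*(1/362046) + 294832*(1/46836) = 88067/181023 + 73708/11709 = 4791339929/706532769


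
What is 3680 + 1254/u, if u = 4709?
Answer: 17330374/4709 ≈ 3680.3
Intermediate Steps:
3680 + 1254/u = 3680 + 1254/4709 = 17330374/4709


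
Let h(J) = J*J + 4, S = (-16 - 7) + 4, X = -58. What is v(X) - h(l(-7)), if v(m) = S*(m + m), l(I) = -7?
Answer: 2151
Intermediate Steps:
S = -19 (S = -23 + 4 = -19)
h(J) = 4 + J² (h(J) = J² + 4 = 4 + J²)
v(m) = -38*m (v(m) = -19*(m + m) = -38*m)
v(X) - h(l(-7)) = -38*(-58) - (4 + (-7)²) = 2204 - (4 + 49) = 2204 - 1*53 = 2204 - 53 = 2151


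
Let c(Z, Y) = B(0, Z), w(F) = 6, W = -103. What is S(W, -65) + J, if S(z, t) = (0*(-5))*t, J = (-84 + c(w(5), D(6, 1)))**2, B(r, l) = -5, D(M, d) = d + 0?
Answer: 7921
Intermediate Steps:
D(M, d) = d
c(Z, Y) = -5
J = 7921 (J = (-84 - 5)**2 = (-89)**2 = 7921)
S(z, t) = 0 (S(z, t) = 0*t = 0)
S(W, -65) + J = 0 + 7921 = 7921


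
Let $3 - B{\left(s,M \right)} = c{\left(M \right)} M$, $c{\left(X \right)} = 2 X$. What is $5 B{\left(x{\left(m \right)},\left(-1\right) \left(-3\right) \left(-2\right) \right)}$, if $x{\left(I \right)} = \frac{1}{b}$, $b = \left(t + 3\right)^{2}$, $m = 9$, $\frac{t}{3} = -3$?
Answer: $-345$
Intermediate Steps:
$t = -9$ ($t = 3 \left(-3\right) = -9$)
$b = 36$ ($b = \left(-9 + 3\right)^{2} = \left(-6\right)^{2} = 36$)
$x{\left(I \right)} = \frac{1}{36}$
$B{\left(s,M \right)} = 3 - 2 M^{2}$ ($B{\left(s,M \right)} = 3 - 2 M M = 3 - 2 M^{2}$)
$5 B{\left(x{\left(m \right)},\left(-1\right) \left(-3\right) \left(-2\right) \right)} = 5 \left(3 - 2 \left(\left(-1\right) \left(-3\right) \left(-2\right)\right)^{2}\right) = 5 \left(3 - 2 \left(3 \left(-2\right)\right)^{2}\right) = 5 \left(3 - 2 \left(-6\right)^{2}\right) = 5 \left(3 - 72\right) = 5 \left(-69\right) = -345$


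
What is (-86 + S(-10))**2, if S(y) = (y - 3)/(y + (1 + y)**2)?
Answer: 37442161/5041 ≈ 7427.5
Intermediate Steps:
S(y) = (-3 + y)/(y + (1 + y)**2)
(-86 + S(-10))**2 = (-86 + (-3 - 10)/(-10 + (1 - 10)**2))**2 = (-86 - 13/(-10 + (-9)**2))**2 = (-86 - 13/(-10 + 81))**2 = (-86 - 13/71)**2 = (-6119/71)**2 = 37442161/5041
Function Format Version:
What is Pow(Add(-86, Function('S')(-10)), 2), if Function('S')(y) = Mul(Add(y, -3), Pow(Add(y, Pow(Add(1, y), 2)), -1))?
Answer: Rational(37442161, 5041) ≈ 7427.5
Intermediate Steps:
Function('S')(y) = Mul(Pow(Add(y, Pow(Add(1, y), 2)), -1), Add(-3, y)) (Function('S')(y) = Mul(Add(-3, y), Pow(Add(y, Pow(Add(1, y), 2)), -1)) = Mul(Pow(Add(y, Pow(Add(1, y), 2)), -1), Add(-3, y)))
Pow(Add(-86, Function('S')(-10)), 2) = Pow(Add(-86, Mul(Pow(Add(-10, Pow(Add(1, -10), 2)), -1), Add(-3, -10))), 2) = Pow(Add(-86, Mul(Pow(Add(-10, Pow(-9, 2)), -1), -13)), 2) = Pow(Add(-86, Mul(Pow(Add(-10, 81), -1), -13)), 2) = Pow(Add(-86, Mul(Pow(71, -1), -13)), 2) = Pow(Add(-86, Mul(Rational(1, 71), -13)), 2) = Pow(Add(-86, Rational(-13, 71)), 2) = Pow(Rational(-6119, 71), 2) = Rational(37442161, 5041)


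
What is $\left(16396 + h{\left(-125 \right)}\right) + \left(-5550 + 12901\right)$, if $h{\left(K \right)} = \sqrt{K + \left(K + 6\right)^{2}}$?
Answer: $23747 + 22 \sqrt{29} \approx 23865.0$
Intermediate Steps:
$h{\left(K \right)} = \sqrt{K + \left(6 + K\right)^{2}}$
$\left(16396 + h{\left(-125 \right)}\right) + \left(-5550 + 12901\right) = \left(16396 + \sqrt{-125 + \left(6 - 125\right)^{2}}\right) + \left(-5550 + 12901\right) = \left(16396 + \sqrt{-125 + \left(-119\right)^{2}}\right) + 7351 = \left(16396 + \sqrt{-125 + 14161}\right) + 7351 = \left(16396 + \sqrt{14036}\right) + 7351 = \left(16396 + 22 \sqrt{29}\right) + 7351 = 23747 + 22 \sqrt{29}$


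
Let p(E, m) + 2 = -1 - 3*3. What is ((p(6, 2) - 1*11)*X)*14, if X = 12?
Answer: -3864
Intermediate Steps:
p(E, m) = -12 (p(E, m) = -2 + (-1 - 3*3) = -2 + (-1 - 9) = -2 - 10 = -12)
((p(6, 2) - 1*11)*X)*14 = ((-12 - 1*11)*12)*14 = ((-12 - 11)*12)*14 = -23*12*14 = -276*14 = -3864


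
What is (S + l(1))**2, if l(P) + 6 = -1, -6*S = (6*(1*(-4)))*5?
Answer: 169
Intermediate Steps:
S = 20 (S = -6*(1*(-4))*5/6 = -6*(-4)*5/6 = -(-4)*5 = -1/6*(-120) = 20)
l(P) = -7 (l(P) = -6 - 1 = -7)
(S + l(1))**2 = (20 - 7)**2 = 13**2 = 169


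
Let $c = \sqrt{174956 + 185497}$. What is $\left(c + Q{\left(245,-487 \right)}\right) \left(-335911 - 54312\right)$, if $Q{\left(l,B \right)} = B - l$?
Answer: $285643236 - 390223 \sqrt{360453} \approx 5.1362 \cdot 10^{7}$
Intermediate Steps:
$c = \sqrt{360453} \approx 600.38$
$\left(c + Q{\left(245,-487 \right)}\right) \left(-335911 - 54312\right) = \left(\sqrt{360453} - 732\right) \left(-335911 - 54312\right) = \left(\sqrt{360453} - 732\right) \left(-390223\right) = \left(-732 + \sqrt{360453}\right) \left(-390223\right) = 285643236 - 390223 \sqrt{360453}$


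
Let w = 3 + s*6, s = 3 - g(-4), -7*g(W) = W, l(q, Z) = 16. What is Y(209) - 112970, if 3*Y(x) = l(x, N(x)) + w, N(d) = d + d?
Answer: -2372135/21 ≈ -1.1296e+5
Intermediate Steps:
N(d) = 2*d
g(W) = -W/7
s = 17/7 (s = 3 - (-1)*(-4)/7 = 3 - 1*4/7 = 3 - 4/7 = 17/7 ≈ 2.4286)
w = 123/7 (w = 3 + (17/7)*6 = 3 + 102/7 = 123/7 ≈ 17.571)
Y(x) = 235/21 (Y(x) = (16 + 123/7)/3 = (⅓)*(235/7) = 235/21)
Y(209) - 112970 = 235/21 - 112970 = -2372135/21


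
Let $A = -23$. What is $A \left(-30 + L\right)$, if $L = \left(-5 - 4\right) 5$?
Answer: $1725$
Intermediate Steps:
$L = -45$ ($L = \left(-9\right) 5 = -45$)
$A \left(-30 + L\right) = - 23 \left(-30 - 45\right) = \left(-23\right) \left(-75\right) = 1725$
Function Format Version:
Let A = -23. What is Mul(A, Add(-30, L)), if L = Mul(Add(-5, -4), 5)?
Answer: 1725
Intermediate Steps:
L = -45 (L = Mul(-9, 5) = -45)
Mul(A, Add(-30, L)) = Mul(-23, Add(-30, -45)) = Mul(-23, -75) = 1725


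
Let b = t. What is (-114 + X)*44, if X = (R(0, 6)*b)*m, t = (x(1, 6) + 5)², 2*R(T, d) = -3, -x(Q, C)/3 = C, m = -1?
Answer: 6138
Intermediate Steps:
x(Q, C) = -3*C
R(T, d) = -3/2 (R(T, d) = (½)*(-3) = -3/2)
t = 169 (t = (-3*6 + 5)² = (-18 + 5)² = (-13)² = 169)
b = 169
X = 507/2 (X = -3/2*169*(-1) = -507/2*(-1) = 507/2 ≈ 253.50)
(-114 + X)*44 = (-114 + 507/2)*44 = (279/2)*44 = 6138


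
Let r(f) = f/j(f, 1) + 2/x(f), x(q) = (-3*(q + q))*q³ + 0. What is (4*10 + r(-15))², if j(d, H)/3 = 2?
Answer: 129746292328129/92264062500 ≈ 1406.3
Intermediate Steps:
j(d, H) = 6 (j(d, H) = 3*2 = 6)
x(q) = -6*q⁴ (x(q) = (-6*q)*q³ + 0 = -6*q⁴ + 0 = -6*q⁴)
r(f) = -1/(3*f⁴) + f/6 (r(f) = f/6 + 2/((-6*f⁴)) = f*(⅙) + 2*(-1/(6*f⁴)) = f/6 - 1/(3*f⁴) = -1/(3*f⁴) + f/6)
(4*10 + r(-15))² = (4*10 + (⅙)*(-2 + (-15)⁵)/(-15)⁴)² = (40 + (⅙)*(1/50625)*(-2 - 759375))² = (40 + (⅙)*(1/50625)*(-759377))² = (40 - 759377/303750)² = (11390623/303750)² = 129746292328129/92264062500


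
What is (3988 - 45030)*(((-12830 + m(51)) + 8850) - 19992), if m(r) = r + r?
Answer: 979672540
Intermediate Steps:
m(r) = 2*r
(3988 - 45030)*(((-12830 + m(51)) + 8850) - 19992) = (3988 - 45030)*(((-12830 + 2*51) + 8850) - 19992) = -41042*(((-12830 + 102) + 8850) - 19992) = -41042*((-12728 + 8850) - 19992) = -41042*(-3878 - 19992) = -41042*(-23870) = 979672540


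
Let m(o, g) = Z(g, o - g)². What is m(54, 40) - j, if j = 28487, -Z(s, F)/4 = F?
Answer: -25351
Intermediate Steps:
Z(s, F) = -4*F
m(o, g) = (-4*o + 4*g)² (m(o, g) = (-4*(o - g))² = (-4*o + 4*g)²)
m(54, 40) - j = 16*(40 - 1*54)² - 1*28487 = 16*(40 - 54)² - 28487 = 16*(-14)² - 28487 = 16*196 - 28487 = 3136 - 28487 = -25351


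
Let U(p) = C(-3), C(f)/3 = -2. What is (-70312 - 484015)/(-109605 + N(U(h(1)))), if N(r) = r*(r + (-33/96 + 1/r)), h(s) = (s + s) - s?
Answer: 8869232/1753055 ≈ 5.0593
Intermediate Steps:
C(f) = -6 (C(f) = 3*(-2) = -6)
h(s) = s (h(s) = 2*s - s = s)
U(p) = -6
N(r) = r*(-11/32 + r + 1/r) (N(r) = r*(r + (-33*1/96 + 1/r)) = r*(r + (-11/32 + 1/r)) = r*(-11/32 + r + 1/r))
(-70312 - 484015)/(-109605 + N(U(h(1)))) = (-70312 - 484015)/(-109605 + (1 + (-6)² - 11/32*(-6))) = -554327/(-109605 + (1 + 36 + 33/16)) = -554327/(-109605 + 625/16) = -554327/(-1753055/16) = -554327*(-16/1753055) = 8869232/1753055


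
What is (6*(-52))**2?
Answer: 97344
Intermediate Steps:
(6*(-52))**2 = (-312)**2 = 97344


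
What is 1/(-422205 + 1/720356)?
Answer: -720356/304137904979 ≈ -2.3685e-6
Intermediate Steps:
1/(-422205 + 1/720356) = 1/(-304137904979/720356) = -720356/304137904979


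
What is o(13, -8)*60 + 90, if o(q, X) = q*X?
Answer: -6150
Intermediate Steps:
o(q, X) = X*q
o(13, -8)*60 + 90 = -8*13*60 + 90 = -104*60 + 90 = -6240 + 90 = -6150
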